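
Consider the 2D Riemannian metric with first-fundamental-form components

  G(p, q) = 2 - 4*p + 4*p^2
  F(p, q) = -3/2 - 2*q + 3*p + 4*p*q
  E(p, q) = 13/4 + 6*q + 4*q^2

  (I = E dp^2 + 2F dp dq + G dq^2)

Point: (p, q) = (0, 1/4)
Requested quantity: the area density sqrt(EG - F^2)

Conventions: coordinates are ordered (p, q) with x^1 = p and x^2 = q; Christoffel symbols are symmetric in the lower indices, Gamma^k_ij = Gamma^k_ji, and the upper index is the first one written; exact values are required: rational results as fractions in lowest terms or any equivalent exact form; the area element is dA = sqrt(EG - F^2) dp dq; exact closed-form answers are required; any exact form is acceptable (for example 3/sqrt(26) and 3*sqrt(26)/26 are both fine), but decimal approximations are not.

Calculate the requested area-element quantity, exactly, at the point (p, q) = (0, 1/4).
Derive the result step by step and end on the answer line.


E = 5, F = -2, G = 2; EG - F^2 = 6

Answer: sqrt(EG - F^2) = sqrt(6)


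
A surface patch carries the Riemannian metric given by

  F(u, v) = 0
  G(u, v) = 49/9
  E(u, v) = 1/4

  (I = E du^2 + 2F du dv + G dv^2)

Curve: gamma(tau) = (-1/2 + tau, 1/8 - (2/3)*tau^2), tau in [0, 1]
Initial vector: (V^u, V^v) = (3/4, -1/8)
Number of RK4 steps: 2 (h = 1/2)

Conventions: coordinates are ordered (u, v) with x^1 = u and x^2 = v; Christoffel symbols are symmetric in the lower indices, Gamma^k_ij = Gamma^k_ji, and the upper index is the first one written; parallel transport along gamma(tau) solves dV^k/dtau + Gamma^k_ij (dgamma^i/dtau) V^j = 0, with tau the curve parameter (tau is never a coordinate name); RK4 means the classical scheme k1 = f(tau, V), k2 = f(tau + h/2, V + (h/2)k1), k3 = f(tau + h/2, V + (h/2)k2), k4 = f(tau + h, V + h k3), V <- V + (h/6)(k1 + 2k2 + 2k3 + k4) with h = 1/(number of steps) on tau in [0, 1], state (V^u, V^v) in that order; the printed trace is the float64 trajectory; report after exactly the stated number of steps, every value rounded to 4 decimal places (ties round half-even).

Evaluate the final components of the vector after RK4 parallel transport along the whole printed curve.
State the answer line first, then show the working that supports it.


Answer: V^u = 0.7500, V^v = -0.1250

gamma'(tau) = (1, -(4/3)*tau); f(tau, V)^k = -Gamma^k_ij(gamma(tau)) gamma'^i(tau) V^j; h = 1/2; intermediate values shown to 6 dp
curve data and Christoffel symbols at the stage parameters:
  tau = 0.000000: gamma = (-0.500000, 0.125000), gamma' = (1.000000, 0.000000); Gamma_uuu = 0.000000, Gamma_uuv = 0.000000, Gamma_uvv = 0.000000, Gamma_vuu = 0.000000, Gamma_vuv = 0.000000, Gamma_vvv = 0.000000
  tau = 0.250000: gamma = (-0.250000, 0.083333), gamma' = (1.000000, -0.333333); Gamma_uuu = 0.000000, Gamma_uuv = 0.000000, Gamma_uvv = 0.000000, Gamma_vuu = 0.000000, Gamma_vuv = 0.000000, Gamma_vvv = 0.000000
  tau = 0.500000: gamma = (0.000000, -0.041667), gamma' = (1.000000, -0.666667); Gamma_uuu = 0.000000, Gamma_uuv = 0.000000, Gamma_uvv = 0.000000, Gamma_vuu = 0.000000, Gamma_vuv = 0.000000, Gamma_vvv = 0.000000
  tau = 0.750000: gamma = (0.250000, -0.250000), gamma' = (1.000000, -1.000000); Gamma_uuu = 0.000000, Gamma_uuv = 0.000000, Gamma_uvv = 0.000000, Gamma_vuu = 0.000000, Gamma_vuv = 0.000000, Gamma_vvv = 0.000000
  tau = 1.000000: gamma = (0.500000, -0.541667), gamma' = (1.000000, -1.333333); Gamma_uuu = 0.000000, Gamma_uuv = 0.000000, Gamma_uvv = 0.000000, Gamma_vuu = 0.000000, Gamma_vuv = 0.000000, Gamma_vvv = 0.000000
step 0: V^u = 0.7500, V^v = -0.1250
step 1: k1 = (0.000000, 0.000000), k2 = (0.000000, 0.000000), k3 = (0.000000, 0.000000), k4 = (0.000000, 0.000000); V <- V + (h/6)(k1 + 2k2 + 2k3 + k4): V^u = 0.7500, V^v = -0.1250
step 2: k1 = (0.000000, 0.000000), k2 = (0.000000, 0.000000), k3 = (0.000000, 0.000000), k4 = (0.000000, 0.000000); V <- V + (h/6)(k1 + 2k2 + 2k3 + k4): V^u = 0.7500, V^v = -0.1250


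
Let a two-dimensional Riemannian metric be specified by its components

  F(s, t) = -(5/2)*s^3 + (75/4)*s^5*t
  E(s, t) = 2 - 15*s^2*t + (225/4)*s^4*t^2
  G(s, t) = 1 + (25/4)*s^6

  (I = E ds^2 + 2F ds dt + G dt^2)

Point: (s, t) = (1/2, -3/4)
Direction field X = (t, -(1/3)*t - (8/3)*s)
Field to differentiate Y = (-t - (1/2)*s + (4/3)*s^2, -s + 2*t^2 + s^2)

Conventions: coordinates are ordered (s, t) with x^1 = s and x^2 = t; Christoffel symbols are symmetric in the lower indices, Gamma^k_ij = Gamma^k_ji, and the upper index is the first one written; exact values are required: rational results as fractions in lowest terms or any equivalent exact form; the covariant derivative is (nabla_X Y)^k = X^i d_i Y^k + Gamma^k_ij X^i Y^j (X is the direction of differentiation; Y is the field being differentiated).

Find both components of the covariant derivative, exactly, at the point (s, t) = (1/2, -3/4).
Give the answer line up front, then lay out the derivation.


Answer: (nabla_X Y)^s = 10637/42318, (nabla_X Y)^t = 138671/42318

E = 6953/1024, F = -385/512, G = 281/256 at the point
E_s = 3465/128, E_t = -1155/128, F_s = -1605/256, F_t = 75/128, G_s = 75/64, G_t = 0
EG - F^2 = 7053/1024;  g^inv = (1024/7053) * [[281/256, 385/512], [385/512, 6953/1024]]
first-kind symbols [ij,l] = (1/2)(d_i g_jl + d_j g_il - d_l g_ij): [ss,s] = E_s/2 = 3465/256, [ss,t] = F_s - E_t/2 = -225/128, [st,s] = E_t/2 = -1155/256, [st,t] = G_s/2 = 75/128, [tt,s] = F_t - G_s/2 = 0, [tt,t] = G_t/2 = 0
Gamma^s_ij = (G*[ij,s] - F*[ij,t])/(EG - F^2), Gamma^t_ij = (E*[ij,t] - F*[ij,s])/(EG - F^2)
Gamma_sss = 4620/2351, Gamma_sst = -1540/2351, Gamma_stt = 0, Gamma_tss = -600/2351, Gamma_tst = 200/2351, Gamma_ttt = 0
X = (-3/4, -13/12), Y = (5/6, 7/8) at the point


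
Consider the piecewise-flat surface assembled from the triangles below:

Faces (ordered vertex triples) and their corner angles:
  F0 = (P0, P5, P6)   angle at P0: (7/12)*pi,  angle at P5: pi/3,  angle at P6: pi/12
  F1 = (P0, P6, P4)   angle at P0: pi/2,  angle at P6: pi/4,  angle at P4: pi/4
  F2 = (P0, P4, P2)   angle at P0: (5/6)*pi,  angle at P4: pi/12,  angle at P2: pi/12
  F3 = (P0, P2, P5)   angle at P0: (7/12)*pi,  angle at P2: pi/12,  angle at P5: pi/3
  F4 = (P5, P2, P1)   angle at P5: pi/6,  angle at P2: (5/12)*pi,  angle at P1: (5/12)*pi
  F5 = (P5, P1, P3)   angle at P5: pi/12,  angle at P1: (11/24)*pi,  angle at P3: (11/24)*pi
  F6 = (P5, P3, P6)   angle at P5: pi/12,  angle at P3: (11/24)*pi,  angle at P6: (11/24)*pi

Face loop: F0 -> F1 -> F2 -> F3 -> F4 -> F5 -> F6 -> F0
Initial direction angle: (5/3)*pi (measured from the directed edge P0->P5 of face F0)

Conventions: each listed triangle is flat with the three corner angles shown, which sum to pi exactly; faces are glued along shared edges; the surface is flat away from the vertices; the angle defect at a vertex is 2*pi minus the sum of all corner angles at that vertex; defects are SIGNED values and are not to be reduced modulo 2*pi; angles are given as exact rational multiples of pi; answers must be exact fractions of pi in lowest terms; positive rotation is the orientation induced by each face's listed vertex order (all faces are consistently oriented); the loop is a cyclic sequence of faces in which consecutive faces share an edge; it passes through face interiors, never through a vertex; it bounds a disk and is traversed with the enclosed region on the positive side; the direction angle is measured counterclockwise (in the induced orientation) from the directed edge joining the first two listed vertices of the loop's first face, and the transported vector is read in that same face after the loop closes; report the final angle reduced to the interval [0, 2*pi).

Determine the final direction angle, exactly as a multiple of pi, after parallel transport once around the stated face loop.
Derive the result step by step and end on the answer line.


enclosed vertex P0: corner angles sum to (5/2)*pi, defect = 2*pi - (5/2)*pi = -pi/2
enclosed vertex P5: corner angles sum to pi, defect = 2*pi - pi = pi
the final direction is the initial angle plus the enclosed defects, taken mod 2*pi in the induced orientation
final angle = (5/3)*pi + pi/2 = pi/6 (mod 2*pi)

Answer: final direction angle = pi/6


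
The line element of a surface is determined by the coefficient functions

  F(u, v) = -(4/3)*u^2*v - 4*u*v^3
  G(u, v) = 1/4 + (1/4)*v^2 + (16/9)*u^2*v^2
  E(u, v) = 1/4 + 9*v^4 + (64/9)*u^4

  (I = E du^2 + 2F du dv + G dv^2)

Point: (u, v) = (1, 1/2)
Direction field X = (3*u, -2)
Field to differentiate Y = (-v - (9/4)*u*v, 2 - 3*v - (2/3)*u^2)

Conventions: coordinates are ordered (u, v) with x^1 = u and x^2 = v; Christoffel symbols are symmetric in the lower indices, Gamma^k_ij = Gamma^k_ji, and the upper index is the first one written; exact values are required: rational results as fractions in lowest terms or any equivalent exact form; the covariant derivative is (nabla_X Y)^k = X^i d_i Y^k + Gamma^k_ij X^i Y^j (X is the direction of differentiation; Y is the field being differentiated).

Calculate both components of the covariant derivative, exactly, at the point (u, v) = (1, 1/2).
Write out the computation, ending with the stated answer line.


E = 1141/144, F = -7/6, G = 109/144 at the point
E_u = 256/9, E_v = 9/2, F_u = -11/6, F_v = -13/3, G_u = 8/9, G_v = 73/36
EG - F^2 = 96145/20736;  g^inv = (20736/96145) * [[109/144, 7/6], [7/6, 1141/144]]
first-kind symbols [ij,l] = (1/2)(d_i g_jl + d_j g_il - d_l g_ij): [uu,u] = E_u/2 = 128/9, [uu,v] = F_u - E_v/2 = -49/12, [uv,u] = E_v/2 = 9/4, [uv,v] = G_u/2 = 4/9, [vv,u] = F_v - G_u/2 = -43/9, [vv,v] = G_v/2 = 73/72
Gamma^u_ij = (G*[ij,u] - F*[ij,v])/(EG - F^2), Gamma^v_ij = (E*[ij,v] - F*[ij,u])/(EG - F^2)
Gamma_uuu = 124448/96145, Gamma_uuv = 46068/96145, Gamma_uvv = -50464/96145, Gamma_vuu = -46692/13735, Gamma_vuv = 18208/13735, Gamma_vvv = 7286/13735
X = (3, -2), Y = (-13/8, -1/6) at the point

Answer: (nabla_X Y)^u = -942553/461496, (nabla_X Y)^v = 369113/16482


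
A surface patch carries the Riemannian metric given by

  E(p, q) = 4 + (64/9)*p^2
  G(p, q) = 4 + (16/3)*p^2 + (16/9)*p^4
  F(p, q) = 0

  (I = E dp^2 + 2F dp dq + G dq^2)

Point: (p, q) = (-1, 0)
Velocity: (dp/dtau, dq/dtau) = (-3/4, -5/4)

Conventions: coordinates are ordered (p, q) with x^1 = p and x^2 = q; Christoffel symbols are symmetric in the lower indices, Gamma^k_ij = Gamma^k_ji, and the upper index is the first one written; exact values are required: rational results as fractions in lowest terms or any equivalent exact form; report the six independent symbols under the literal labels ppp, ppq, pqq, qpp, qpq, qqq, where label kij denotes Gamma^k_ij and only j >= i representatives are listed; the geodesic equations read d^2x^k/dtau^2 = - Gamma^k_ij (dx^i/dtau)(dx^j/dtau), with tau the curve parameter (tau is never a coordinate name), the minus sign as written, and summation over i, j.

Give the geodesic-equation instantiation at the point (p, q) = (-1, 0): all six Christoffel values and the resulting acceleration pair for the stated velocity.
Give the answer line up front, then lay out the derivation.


Answer: Gamma_ppp = -16/25, Gamma_ppq = 0, Gamma_pqq = 4/5, Gamma_qpp = 0, Gamma_qpq = -4/5, Gamma_qqq = 0; accelerations (d^2p/dtau^2, d^2q/dtau^2) = (-89/100, 3/2)

E = 100/9, F = 0, G = 100/9 at the point
E_p = -128/9, E_q = 0, F_p = 0, F_q = 0, G_p = -160/9, G_q = 0
EG - F^2 = 10000/81;  g^inv = (81/10000) * [[100/9, 0], [0, 100/9]]
first-kind symbols [ij,l] = (1/2)(d_i g_jl + d_j g_il - d_l g_ij): [pp,p] = E_p/2 = -64/9, [pp,q] = F_p - E_q/2 = 0, [pq,p] = E_q/2 = 0, [pq,q] = G_p/2 = -80/9, [qq,p] = F_q - G_p/2 = 80/9, [qq,q] = G_q/2 = 0
Gamma^p_ij = (G*[ij,p] - F*[ij,q])/(EG - F^2), Gamma^q_ij = (E*[ij,q] - F*[ij,p])/(EG - F^2)
Gamma_ppp = -16/25, Gamma_ppq = 0, Gamma_pqq = 4/5, Gamma_qpp = 0, Gamma_qpq = -4/5, Gamma_qqq = 0
d^2p/dtau^2 = -(Gamma_ppp*(-3/4)^2 + 2*Gamma_ppq*(-3/4)*(-5/4) + Gamma_pqq*(-5/4)^2) = -89/100
d^2q/dtau^2 = -(Gamma_qpp*(-3/4)^2 + 2*Gamma_qpq*(-3/4)*(-5/4) + Gamma_qqq*(-5/4)^2) = 3/2


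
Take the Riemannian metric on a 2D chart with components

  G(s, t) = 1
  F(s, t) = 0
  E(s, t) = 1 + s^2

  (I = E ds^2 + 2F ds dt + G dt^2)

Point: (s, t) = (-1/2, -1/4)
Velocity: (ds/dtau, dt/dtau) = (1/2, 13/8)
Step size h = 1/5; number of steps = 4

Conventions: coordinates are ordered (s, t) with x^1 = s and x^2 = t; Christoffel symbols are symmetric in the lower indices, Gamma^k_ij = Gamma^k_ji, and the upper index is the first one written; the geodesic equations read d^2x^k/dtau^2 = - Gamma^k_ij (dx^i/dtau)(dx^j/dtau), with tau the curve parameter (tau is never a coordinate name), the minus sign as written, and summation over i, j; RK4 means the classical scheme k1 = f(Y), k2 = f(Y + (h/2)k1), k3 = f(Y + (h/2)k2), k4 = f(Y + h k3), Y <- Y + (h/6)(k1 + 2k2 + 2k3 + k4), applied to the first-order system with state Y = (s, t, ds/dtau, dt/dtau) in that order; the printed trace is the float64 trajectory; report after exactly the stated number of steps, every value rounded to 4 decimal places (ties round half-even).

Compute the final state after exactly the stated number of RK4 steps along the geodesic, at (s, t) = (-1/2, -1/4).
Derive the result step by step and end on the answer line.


f(Y) = (ds/dtau, dt/dtau, -Gamma^s_ij Y'^i Y'^j, -Gamma^t_ij Y'^i Y'^j) with the Gammas evaluated at the stage position; h = 0.200000; intermediate values shown to 6 dp
step 0: s = -0.5000, t = -0.2500, ds/dtau = 0.5000, dt/dtau = 1.6250
step 1:
  k1: at (s, t) = (-0.500000, -0.250000), (ds/dtau, dt/dtau) = (0.500000, 1.625000); Gamma_sss = -0.400000, Gamma_sst = 0.000000, Gamma_stt = 0.000000, Gamma_tss = 0.000000, Gamma_tst = 0.000000, Gamma_ttt = 0.000000; k1 = (0.500000, 1.625000, 0.100000, 0.000000)
  k2: at (s, t) = (-0.450000, -0.087500), (ds/dtau, dt/dtau) = (0.510000, 1.625000); Gamma_sss = -0.374220, Gamma_sst = 0.000000, Gamma_stt = 0.000000, Gamma_tss = 0.000000, Gamma_tst = 0.000000, Gamma_ttt = 0.000000; k2 = (0.510000, 1.625000, 0.097335, 0.000000)
  k3: at (s, t) = (-0.449000, -0.087500), (ds/dtau, dt/dtau) = (0.509733, 1.625000); Gamma_sss = -0.373668, Gamma_sst = 0.000000, Gamma_stt = 0.000000, Gamma_tss = 0.000000, Gamma_tst = 0.000000, Gamma_ttt = 0.000000; k3 = (0.509733, 1.625000, 0.097090, 0.000000)
  k4: at (s, t) = (-0.398053, 0.075000), (ds/dtau, dt/dtau) = (0.519418, 1.625000); Gamma_sss = -0.343610, Gamma_sst = 0.000000, Gamma_stt = 0.000000, Gamma_tss = 0.000000, Gamma_tst = 0.000000, Gamma_ttt = 0.000000; k4 = (0.519418, 1.625000, 0.092704, 0.000000)
  Y <- Y + (h/6)(k1 + 2k2 + 2k3 + k4): s = -0.3980, t = 0.0750, ds/dtau = 0.5194, dt/dtau = 1.6250
step 2:
  k1: at (s, t) = (-0.398037, 0.075000), (ds/dtau, dt/dtau) = (0.519385, 1.625000); Gamma_sss = -0.343599, Gamma_sst = 0.000000, Gamma_stt = 0.000000, Gamma_tss = 0.000000, Gamma_tst = 0.000000, Gamma_ttt = 0.000000; k1 = (0.519385, 1.625000, 0.092690, 0.000000)
  k2: at (s, t) = (-0.346099, 0.237500), (ds/dtau, dt/dtau) = (0.528654, 1.625000); Gamma_sss = -0.309076, Gamma_sst = 0.000000, Gamma_stt = 0.000000, Gamma_tss = 0.000000, Gamma_tst = 0.000000, Gamma_ttt = 0.000000; k2 = (0.528654, 1.625000, 0.086379, 0.000000)
  k3: at (s, t) = (-0.345172, 0.237500), (ds/dtau, dt/dtau) = (0.528023, 1.625000); Gamma_sss = -0.308425, Gamma_sst = 0.000000, Gamma_stt = 0.000000, Gamma_tss = 0.000000, Gamma_tst = 0.000000, Gamma_ttt = 0.000000; k3 = (0.528023, 1.625000, 0.085991, 0.000000)
  k4: at (s, t) = (-0.292433, 0.400000), (ds/dtau, dt/dtau) = (0.536583, 1.625000); Gamma_sss = -0.269395, Gamma_sst = 0.000000, Gamma_stt = 0.000000, Gamma_tss = 0.000000, Gamma_tst = 0.000000, Gamma_ttt = 0.000000; k4 = (0.536583, 1.625000, 0.077565, 0.000000)
  Y <- Y + (h/6)(k1 + 2k2 + 2k3 + k4): s = -0.2924, t = 0.4000, ds/dtau = 0.5366, dt/dtau = 1.6250
step 3:
  k1: at (s, t) = (-0.292393, 0.400000), (ds/dtau, dt/dtau) = (0.536552, 1.625000); Gamma_sss = -0.269364, Gamma_sst = 0.000000, Gamma_stt = 0.000000, Gamma_tss = 0.000000, Gamma_tst = 0.000000, Gamma_ttt = 0.000000; k1 = (0.536552, 1.625000, 0.077547, 0.000000)
  k2: at (s, t) = (-0.238738, 0.562500), (ds/dtau, dt/dtau) = (0.544306, 1.625000); Gamma_sss = -0.225865, Gamma_sst = 0.000000, Gamma_stt = 0.000000, Gamma_tss = 0.000000, Gamma_tst = 0.000000, Gamma_ttt = 0.000000; k2 = (0.544306, 1.625000, 0.066917, 0.000000)
  k3: at (s, t) = (-0.237962, 0.562500), (ds/dtau, dt/dtau) = (0.543243, 1.625000); Gamma_sss = -0.225210, Gamma_sst = 0.000000, Gamma_stt = 0.000000, Gamma_tss = 0.000000, Gamma_tst = 0.000000, Gamma_ttt = 0.000000; k3 = (0.543243, 1.625000, 0.066462, 0.000000)
  k4: at (s, t) = (-0.183744, 0.725000), (ds/dtau, dt/dtau) = (0.549844, 1.625000); Gamma_sss = -0.177743, Gamma_sst = 0.000000, Gamma_stt = 0.000000, Gamma_tss = 0.000000, Gamma_tst = 0.000000, Gamma_ttt = 0.000000; k4 = (0.549844, 1.625000, 0.053737, 0.000000)
  Y <- Y + (h/6)(k1 + 2k2 + 2k3 + k4): s = -0.1837, t = 0.7250, ds/dtau = 0.5498, dt/dtau = 1.6250
step 4:
  k1: at (s, t) = (-0.183677, 0.725000), (ds/dtau, dt/dtau) = (0.549820, 1.625000); Gamma_sss = -0.177682, Gamma_sst = 0.000000, Gamma_stt = 0.000000, Gamma_tss = 0.000000, Gamma_tst = 0.000000, Gamma_ttt = 0.000000; k1 = (0.549820, 1.625000, 0.053714, 0.000000)
  k2: at (s, t) = (-0.128695, 0.887500), (ds/dtau, dt/dtau) = (0.555191, 1.625000); Gamma_sss = -0.126598, Gamma_sst = 0.000000, Gamma_stt = 0.000000, Gamma_tss = 0.000000, Gamma_tst = 0.000000, Gamma_ttt = 0.000000; k2 = (0.555191, 1.625000, 0.039022, 0.000000)
  k3: at (s, t) = (-0.128157, 0.887500), (ds/dtau, dt/dtau) = (0.553722, 1.625000); Gamma_sss = -0.126087, Gamma_sst = 0.000000, Gamma_stt = 0.000000, Gamma_tss = 0.000000, Gamma_tst = 0.000000, Gamma_ttt = 0.000000; k3 = (0.553722, 1.625000, 0.038659, 0.000000)
  k4: at (s, t) = (-0.072932, 1.050000), (ds/dtau, dt/dtau) = (0.557551, 1.625000); Gamma_sss = -0.072546, Gamma_sst = 0.000000, Gamma_stt = 0.000000, Gamma_tss = 0.000000, Gamma_tst = 0.000000, Gamma_ttt = 0.000000; k4 = (0.557551, 1.625000, 0.022552, 0.000000)
  Y <- Y + (h/6)(k1 + 2k2 + 2k3 + k4): s = -0.0728, t = 1.0500, ds/dtau = 0.5575, dt/dtau = 1.6250

Answer: s = -0.0728, t = 1.0500, ds/dtau = 0.5575, dt/dtau = 1.6250


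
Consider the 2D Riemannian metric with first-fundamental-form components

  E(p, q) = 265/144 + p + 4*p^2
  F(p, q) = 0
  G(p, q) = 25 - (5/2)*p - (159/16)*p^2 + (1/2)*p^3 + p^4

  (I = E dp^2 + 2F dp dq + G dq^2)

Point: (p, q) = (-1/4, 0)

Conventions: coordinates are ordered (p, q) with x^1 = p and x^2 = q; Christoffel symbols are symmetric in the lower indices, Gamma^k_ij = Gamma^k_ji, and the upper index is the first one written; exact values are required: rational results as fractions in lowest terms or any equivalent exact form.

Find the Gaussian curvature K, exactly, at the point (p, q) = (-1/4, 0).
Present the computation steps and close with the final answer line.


E = 265/144, F = 0, G = 25, EG - F^2 = 6625/144 at the point
E_p = -1, E_q = 0, F_p = 0, F_q = 0, G_p = 5/2, G_q = 0
E_qq = 0, F_pq = 0, G_pp = -159/8
Using the Brioschi determinant formula for K from the metric derivatives:
M1 = [[-E_qq/2 + F_pq - G_pp/2, E_p/2, F_p - E_q/2], [F_q - G_p/2, E, F], [G_q/2, F, G]] = [[159/16, -1/2, 0], [-5/4, 265/144, 0], [0, 0, 25]]; det M1 = 339125/768
M2 = [[0, E_q/2, G_p/2], [E_q/2, E, F], [G_p/2, F, G]] = [[0, 0, 5/4], [0, 265/144, 0], [5/4, 0, 25]]; det M2 = -6625/2304
det M1 - det M2 = 4000/9; K = 4000/9 / (6625/144)^2 = 73728/351125

Answer: K = 73728/351125


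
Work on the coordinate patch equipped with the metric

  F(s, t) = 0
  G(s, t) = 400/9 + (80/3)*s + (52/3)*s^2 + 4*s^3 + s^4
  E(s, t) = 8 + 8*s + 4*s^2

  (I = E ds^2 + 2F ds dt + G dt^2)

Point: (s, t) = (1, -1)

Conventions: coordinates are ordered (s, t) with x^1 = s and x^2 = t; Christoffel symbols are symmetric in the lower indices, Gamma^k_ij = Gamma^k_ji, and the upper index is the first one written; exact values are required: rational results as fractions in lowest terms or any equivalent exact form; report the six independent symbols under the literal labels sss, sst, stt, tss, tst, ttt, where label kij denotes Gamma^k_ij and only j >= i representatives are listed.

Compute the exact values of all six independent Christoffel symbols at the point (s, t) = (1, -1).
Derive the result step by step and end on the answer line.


E = 20, F = 0, G = 841/9 at the point
E_s = 16, E_t = 0, F_s = 0, F_t = 0, G_s = 232/3, G_t = 0
EG - F^2 = 16820/9;  g^inv = (9/16820) * [[841/9, 0], [0, 20]]
first-kind symbols [ij,l] = (1/2)(d_i g_jl + d_j g_il - d_l g_ij): [ss,s] = E_s/2 = 8, [ss,t] = F_s - E_t/2 = 0, [st,s] = E_t/2 = 0, [st,t] = G_s/2 = 116/3, [tt,s] = F_t - G_s/2 = -116/3, [tt,t] = G_t/2 = 0
Gamma^s_ij = (G*[ij,s] - F*[ij,t])/(EG - F^2), Gamma^t_ij = (E*[ij,t] - F*[ij,s])/(EG - F^2)

Answer: Gamma_sss = 2/5, Gamma_sst = 0, Gamma_stt = -29/15, Gamma_tss = 0, Gamma_tst = 12/29, Gamma_ttt = 0


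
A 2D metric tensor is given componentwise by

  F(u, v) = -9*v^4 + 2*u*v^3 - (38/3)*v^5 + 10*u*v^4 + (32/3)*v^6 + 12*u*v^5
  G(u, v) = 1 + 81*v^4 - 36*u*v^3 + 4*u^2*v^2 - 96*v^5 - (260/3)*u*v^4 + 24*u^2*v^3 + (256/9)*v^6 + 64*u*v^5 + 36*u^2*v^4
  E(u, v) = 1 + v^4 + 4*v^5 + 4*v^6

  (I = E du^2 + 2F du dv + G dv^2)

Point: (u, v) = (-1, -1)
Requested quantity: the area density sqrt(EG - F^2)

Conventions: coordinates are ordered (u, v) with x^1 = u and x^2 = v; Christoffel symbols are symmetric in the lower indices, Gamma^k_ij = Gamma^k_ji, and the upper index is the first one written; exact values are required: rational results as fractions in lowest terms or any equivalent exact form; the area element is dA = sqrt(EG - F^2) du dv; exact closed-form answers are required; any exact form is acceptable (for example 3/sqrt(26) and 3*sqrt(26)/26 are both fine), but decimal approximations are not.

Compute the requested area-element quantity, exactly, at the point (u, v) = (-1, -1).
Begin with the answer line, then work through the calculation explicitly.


Answer: sqrt(EG - F^2) = sqrt(3043)/3

E = 2, F = 55/3, G = 3034/9; EG - F^2 = 3043/9


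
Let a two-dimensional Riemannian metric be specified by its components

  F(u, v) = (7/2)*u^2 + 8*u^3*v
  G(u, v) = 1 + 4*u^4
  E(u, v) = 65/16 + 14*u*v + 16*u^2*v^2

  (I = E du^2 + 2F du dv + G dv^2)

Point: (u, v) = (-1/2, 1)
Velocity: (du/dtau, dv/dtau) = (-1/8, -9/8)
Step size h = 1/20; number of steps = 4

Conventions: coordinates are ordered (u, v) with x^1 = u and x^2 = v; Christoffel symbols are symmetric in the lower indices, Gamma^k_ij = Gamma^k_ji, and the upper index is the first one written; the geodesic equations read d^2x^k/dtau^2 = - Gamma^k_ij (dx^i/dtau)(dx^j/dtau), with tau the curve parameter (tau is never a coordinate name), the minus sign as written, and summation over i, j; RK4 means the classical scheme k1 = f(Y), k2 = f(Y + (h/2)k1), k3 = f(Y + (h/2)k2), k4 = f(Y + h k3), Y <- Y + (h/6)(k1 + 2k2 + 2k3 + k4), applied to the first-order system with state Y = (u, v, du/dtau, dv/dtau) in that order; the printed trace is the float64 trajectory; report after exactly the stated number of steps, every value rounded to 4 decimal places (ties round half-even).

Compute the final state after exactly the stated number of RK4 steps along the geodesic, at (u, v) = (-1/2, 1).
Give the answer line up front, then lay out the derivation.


Answer: u = -0.5260, v = 0.7792, du/dtau = -0.1307, dv/dtau = -1.0818

f(Y) = (du/dtau, dv/dtau, -Gamma^u_ij Y'^i Y'^j, -Gamma^v_ij Y'^i Y'^j) with the Gammas evaluated at the stage position; h = 0.050000; intermediate values shown to 6 dp
step 0: u = -0.5000, v = 1.0000, du/dtau = -0.1250, dv/dtau = -1.1250
step 1:
  k1: at (u, v) = (-0.500000, 1.000000), (du/dtau, dv/dtau) = (-0.125000, -1.125000); Gamma_uuu = -0.761905, Gamma_uuv = 0.380952, Gamma_uvv = 0.000000, Gamma_vuu = 1.523810, Gamma_vuv = -0.761905, Gamma_vvv = 0.000000; k1 = (-0.125000, -1.125000, -0.095238, 0.190476)
  k2: at (u, v) = (-0.503125, 0.971875), (du/dtau, dv/dtau) = (-0.127381, -1.120238); Gamma_uuu = -0.616330, Gamma_uuv = 0.319065, Gamma_uvv = 0.000000, Gamma_vuu = 1.515453, Gamma_vuv = -0.784527, Gamma_vvv = 0.000000; k2 = (-0.127381, -1.120238, -0.081059, 0.199310)
  k3: at (u, v) = (-0.503185, 0.971994), (du/dtau, dv/dtau) = (-0.127026, -1.120017); Gamma_uuu = -0.617666, Gamma_uuv = 0.319755, Gamma_uvv = 0.000000, Gamma_vuu = 1.515629, Gamma_vuv = -0.784615, Gamma_vvv = 0.000000; k3 = (-0.127026, -1.120017, -0.081018, 0.198801)
  k4: at (u, v) = (-0.506351, 0.943999), (du/dtau, dv/dtau) = (-0.129051, -1.115060); Gamma_uuu = -0.474439, Gamma_uuv = 0.254484, Gamma_uvv = 0.000000, Gamma_vuu = 1.501932, Gamma_vuv = -0.805621, Gamma_vvv = 0.000000; k4 = (-0.129051, -1.115060, -0.065339, 0.206843)
  Y <- Y + (h/6)(k1 + 2k2 + 2k3 + k4): u = -0.5064, v = 0.9440, du/dtau = -0.1290, dv/dtau = -1.1151
step 2:
  k1: at (u, v) = (-0.506357, 0.943995), (du/dtau, dv/dtau) = (-0.129039, -1.115054); Gamma_uuu = -0.474473, Gamma_uuv = 0.254506, Gamma_uvv = 0.000000, Gamma_vuu = 1.501942, Gamma_vuv = -0.805639, Gamma_vvv = 0.000000; k1 = (-0.129039, -1.115054, -0.065339, 0.206831)
  k2: at (u, v) = (-0.509583, 0.916119), (du/dtau, dv/dtau) = (-0.130673, -1.109883); Gamma_uuu = -0.335058, Gamma_uuv = 0.186373, Gamma_uvv = 0.000000, Gamma_vuu = 1.482782, Gamma_vuv = -0.824785, Gamma_vvv = 0.000000; k2 = (-0.130673, -1.109883, -0.048339, 0.213921)
  k3: at (u, v) = (-0.509624, 0.916248), (du/dtau, dv/dtau) = (-0.130248, -1.109706); Gamma_uuu = -0.336236, Gamma_uuv = 0.187017, Gamma_uvv = 0.000000, Gamma_vuu = 1.483017, Gamma_vuv = -0.824865, Gamma_vvv = 0.000000; k3 = (-0.130248, -1.109706, -0.048358, 0.213288)
  k4: at (u, v) = (-0.512870, 0.888510), (du/dtau, dv/dtau) = (-0.131457, -1.104389); Gamma_uuu = -0.201700, Gamma_uuv = 0.116426, Gamma_uvv = 0.000000, Gamma_vuu = 1.458355, Gamma_vuv = -0.841798, Gamma_vvv = 0.000000; k4 = (-0.131457, -1.104389, -0.030320, 0.219223)
  Y <- Y + (h/6)(k1 + 2k2 + 2k3 + k4): u = -0.5129, v = 0.8885, du/dtau = -0.1314, dv/dtau = -1.1044
step 3:
  k1: at (u, v) = (-0.512877, 0.888507), (du/dtau, dv/dtau) = (-0.131448, -1.104383); Gamma_uuu = -0.201748, Gamma_uuv = 0.116456, Gamma_uvv = 0.000000, Gamma_vuu = 1.458370, Gamma_vuv = -0.841821, Gamma_vvv = 0.000000; k1 = (-0.131448, -1.104383, -0.030326, 0.219214)
  k2: at (u, v) = (-0.516163, 0.860897), (du/dtau, dv/dtau) = (-0.132206, -1.098903); Gamma_uuu = -0.073587, Gamma_uuv = 0.044120, Gamma_uvv = 0.000000, Gamma_vuu = 1.428300, Gamma_vuv = -0.856357, Gamma_vvv = 0.000000; k2 = (-0.132206, -1.098903, -0.011534, 0.223862)
  k3: at (u, v) = (-0.516182, 0.861034), (du/dtau, dv/dtau) = (-0.131737, -1.098787); Gamma_uuu = -0.074529, Gamma_uuv = 0.044679, Gamma_uvv = 0.000000, Gamma_vuu = 1.428565, Gamma_vuv = -0.856411, Gamma_vvv = 0.000000; k3 = (-0.131737, -1.098787, -0.011641, 0.223140)
  k4: at (u, v) = (-0.519464, 0.833567), (du/dtau, dv/dtau) = (-0.132030, -1.093226); Gamma_uuu = 0.046387, Gamma_uuv = -0.028907, Gamma_uvv = 0.000000, Gamma_vuu = 1.393217, Gamma_vuv = -0.868226, Gamma_vvv = 0.000000; k4 = (-0.132030, -1.093226, 0.007536, 0.226351)
  Y <- Y + (h/6)(k1 + 2k2 + 2k3 + k4): u = -0.5195, v = 0.8336, du/dtau = -0.1320, dv/dtau = -1.0932
step 4:
  k1: at (u, v) = (-0.519471, 0.833565), (du/dtau, dv/dtau) = (-0.132024, -1.093220); Gamma_uuu = 0.046330, Gamma_uuv = -0.028872, Gamma_uvv = 0.000000, Gamma_vuu = 1.393237, Gamma_vuv = -0.868255, Gamma_vvv = 0.000000; k1 = (-0.132024, -1.093220, 0.007527, 0.226349)
  k2: at (u, v) = (-0.522772, 0.806235), (du/dtau, dv/dtau) = (-0.131836, -1.087561); Gamma_uuu = 0.158646, Gamma_uuv = -0.102868, Gamma_uvv = 0.000000, Gamma_vuu = 1.352941, Gamma_vuv = -0.877263, Gamma_vvv = 0.000000; k2 = (-0.131836, -1.087561, 0.026741, 0.228049)
  k3: at (u, v) = (-0.522767, 0.806376), (du/dtau, dv/dtau) = (-0.131356, -1.087519); Gamma_uuu = 0.157985, Gamma_uuv = -0.102421, Gamma_uvv = 0.000000, Gamma_vuu = 1.353202, Gamma_vuv = -0.877270, Gamma_vvv = 0.000000; k3 = (-0.131356, -1.087519, 0.026536, 0.227291)
  k4: at (u, v) = (-0.526039, 0.779189), (du/dtau, dv/dtau) = (-0.130698, -1.081856); Gamma_uuu = 0.261123, Gamma_uuv = -0.176287, Gamma_uvv = 0.000000, Gamma_vuu = 1.308253, Gamma_vuv = -0.883216, Gamma_vvv = 0.000000; k4 = (-0.130698, -1.081856, 0.045392, 0.227419)
  Y <- Y + (h/6)(k1 + 2k2 + 2k3 + k4): u = -0.5260, v = 0.7792, du/dtau = -0.1307, dv/dtau = -1.0818


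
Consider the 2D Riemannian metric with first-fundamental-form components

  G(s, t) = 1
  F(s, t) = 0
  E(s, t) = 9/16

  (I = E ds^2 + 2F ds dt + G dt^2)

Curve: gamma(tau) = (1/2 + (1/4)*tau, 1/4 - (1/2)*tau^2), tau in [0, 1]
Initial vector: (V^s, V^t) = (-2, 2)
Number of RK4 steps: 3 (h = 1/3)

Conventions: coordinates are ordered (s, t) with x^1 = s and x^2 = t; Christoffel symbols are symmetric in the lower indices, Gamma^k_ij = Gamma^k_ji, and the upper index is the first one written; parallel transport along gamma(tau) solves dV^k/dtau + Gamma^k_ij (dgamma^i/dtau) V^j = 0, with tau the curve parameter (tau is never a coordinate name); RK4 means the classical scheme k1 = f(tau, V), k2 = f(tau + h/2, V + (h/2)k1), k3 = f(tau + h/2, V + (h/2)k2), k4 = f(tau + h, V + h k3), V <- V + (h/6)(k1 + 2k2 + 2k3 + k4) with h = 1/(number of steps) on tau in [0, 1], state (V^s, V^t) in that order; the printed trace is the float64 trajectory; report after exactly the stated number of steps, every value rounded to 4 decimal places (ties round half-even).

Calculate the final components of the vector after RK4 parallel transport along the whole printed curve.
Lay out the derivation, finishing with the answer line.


gamma'(tau) = (1/4, -tau); f(tau, V)^k = -Gamma^k_ij(gamma(tau)) gamma'^i(tau) V^j; h = 1/3; intermediate values shown to 6 dp
curve data and Christoffel symbols at the stage parameters:
  tau = 0.000000: gamma = (0.500000, 0.250000), gamma' = (0.250000, 0.000000); Gamma_sss = 0.000000, Gamma_sst = 0.000000, Gamma_stt = 0.000000, Gamma_tss = 0.000000, Gamma_tst = 0.000000, Gamma_ttt = 0.000000
  tau = 0.166667: gamma = (0.541667, 0.236111), gamma' = (0.250000, -0.166667); Gamma_sss = 0.000000, Gamma_sst = 0.000000, Gamma_stt = 0.000000, Gamma_tss = 0.000000, Gamma_tst = 0.000000, Gamma_ttt = 0.000000
  tau = 0.333333: gamma = (0.583333, 0.194444), gamma' = (0.250000, -0.333333); Gamma_sss = 0.000000, Gamma_sst = 0.000000, Gamma_stt = 0.000000, Gamma_tss = 0.000000, Gamma_tst = 0.000000, Gamma_ttt = 0.000000
  tau = 0.500000: gamma = (0.625000, 0.125000), gamma' = (0.250000, -0.500000); Gamma_sss = 0.000000, Gamma_sst = 0.000000, Gamma_stt = 0.000000, Gamma_tss = 0.000000, Gamma_tst = 0.000000, Gamma_ttt = 0.000000
  tau = 0.666667: gamma = (0.666667, 0.027778), gamma' = (0.250000, -0.666667); Gamma_sss = 0.000000, Gamma_sst = 0.000000, Gamma_stt = 0.000000, Gamma_tss = 0.000000, Gamma_tst = 0.000000, Gamma_ttt = 0.000000
  tau = 0.833333: gamma = (0.708333, -0.097222), gamma' = (0.250000, -0.833333); Gamma_sss = 0.000000, Gamma_sst = 0.000000, Gamma_stt = 0.000000, Gamma_tss = 0.000000, Gamma_tst = 0.000000, Gamma_ttt = 0.000000
  tau = 1.000000: gamma = (0.750000, -0.250000), gamma' = (0.250000, -1.000000); Gamma_sss = 0.000000, Gamma_sst = 0.000000, Gamma_stt = 0.000000, Gamma_tss = 0.000000, Gamma_tst = 0.000000, Gamma_ttt = 0.000000
step 0: V^s = -2.0000, V^t = 2.0000
step 1: k1 = (0.000000, 0.000000), k2 = (0.000000, 0.000000), k3 = (0.000000, 0.000000), k4 = (0.000000, 0.000000); V <- V + (h/6)(k1 + 2k2 + 2k3 + k4): V^s = -2.0000, V^t = 2.0000
step 2: k1 = (0.000000, 0.000000), k2 = (0.000000, 0.000000), k3 = (0.000000, 0.000000), k4 = (0.000000, 0.000000); V <- V + (h/6)(k1 + 2k2 + 2k3 + k4): V^s = -2.0000, V^t = 2.0000
step 3: k1 = (0.000000, 0.000000), k2 = (0.000000, 0.000000), k3 = (0.000000, 0.000000), k4 = (0.000000, 0.000000); V <- V + (h/6)(k1 + 2k2 + 2k3 + k4): V^s = -2.0000, V^t = 2.0000

Answer: V^s = -2.0000, V^t = 2.0000


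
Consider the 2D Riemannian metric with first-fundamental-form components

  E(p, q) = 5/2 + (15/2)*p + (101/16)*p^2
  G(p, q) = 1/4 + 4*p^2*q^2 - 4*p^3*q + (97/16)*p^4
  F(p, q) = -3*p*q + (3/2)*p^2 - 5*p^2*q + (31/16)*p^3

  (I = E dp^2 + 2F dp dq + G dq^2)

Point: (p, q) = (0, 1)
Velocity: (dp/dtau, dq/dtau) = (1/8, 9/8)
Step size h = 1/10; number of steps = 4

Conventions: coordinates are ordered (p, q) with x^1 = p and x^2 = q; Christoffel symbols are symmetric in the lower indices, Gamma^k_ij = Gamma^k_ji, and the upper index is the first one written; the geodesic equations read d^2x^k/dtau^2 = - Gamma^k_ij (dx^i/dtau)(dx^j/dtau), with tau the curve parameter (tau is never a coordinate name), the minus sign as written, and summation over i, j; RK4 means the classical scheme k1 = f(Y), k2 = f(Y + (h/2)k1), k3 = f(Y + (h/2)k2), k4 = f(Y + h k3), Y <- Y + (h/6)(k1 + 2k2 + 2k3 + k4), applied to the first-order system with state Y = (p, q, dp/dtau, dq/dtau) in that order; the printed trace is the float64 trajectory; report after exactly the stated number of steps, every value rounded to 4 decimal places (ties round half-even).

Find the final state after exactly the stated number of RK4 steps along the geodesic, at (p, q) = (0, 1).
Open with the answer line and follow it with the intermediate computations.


Answer: p = 0.0543, q = 1.4607, dp/dtau = 0.1645, dq/dtau = 1.1680

f(Y) = (dp/dtau, dq/dtau, -Gamma^p_ij Y'^i Y'^j, -Gamma^q_ij Y'^i Y'^j) with the Gammas evaluated at the stage position; h = 0.100000; intermediate values shown to 6 dp
step 0: p = 0.0000, q = 1.0000, dp/dtau = 0.1250, dq/dtau = 1.1250
step 1:
  k1: at (p, q) = (0.000000, 1.000000), (dp/dtau, dq/dtau) = (0.125000, 1.125000); Gamma_ppp = 1.500000, Gamma_ppq = 0.000000, Gamma_pqq = 0.000000, Gamma_qpp = -12.000000, Gamma_qpq = 0.000000, Gamma_qqq = 0.000000; k1 = (0.125000, 1.125000, -0.023438, 0.187500)
  k2: at (p, q) = (0.006250, 1.056250), (dp/dtau, dq/dtau) = (0.123828, 1.134375); Gamma_ppp = 1.387918, Gamma_ppq = 0.000866, Gamma_pqq = -0.018298, Gamma_qpp = -12.743554, Gamma_qpq = 0.110580, Gamma_qqq = -0.000802; k2 = (0.123828, 1.134375, 0.002022, 0.165368)
  k3: at (p, q) = (0.006191, 1.056719), (dp/dtau, dq/dtau) = (0.125101, 1.133268); Gamma_ppp = 1.388874, Gamma_ppq = 0.000851, Gamma_pqq = -0.018140, Gamma_qpp = -12.748614, Gamma_qpq = 0.109651, Gamma_qqq = -0.000788; k3 = (0.125101, 1.133268, 0.001319, 0.169440)
  k4: at (p, q) = (0.012510, 1.113327), (dp/dtau, dq/dtau) = (0.125132, 1.141944); Gamma_ppp = 1.254801, Gamma_ppq = 0.003988, Gamma_pqq = -0.038336, Gamma_qpp = -13.508915, Gamma_qpq = 0.243941, Gamma_qqq = -0.003721; k4 = (0.125132, 1.141944, 0.029204, 0.146659)
  Y <- Y + (h/6)(k1 + 2k2 + 2k3 + k4): p = 0.0125, q = 1.1134, dp/dtau = 0.1252, dq/dtau = 1.1417
step 2:
  k1: at (p, q) = (0.012467, 1.113371), (dp/dtau, dq/dtau) = (0.125207, 1.141730); Gamma_ppp = 1.255628, Gamma_ppq = 0.003961, Gamma_pqq = -0.038209, Gamma_qpp = -13.508956, Gamma_qpq = 0.243124, Gamma_qqq = -0.003696; k1 = (0.125207, 1.141730, 0.028990, 0.147086)
  k2: at (p, q) = (0.018727, 1.170457), (dp/dtau, dq/dtau) = (0.126657, 1.149084); Gamma_ppp = 1.100115, Gamma_ppq = 0.010199, Gamma_pqq = -0.060097, Gamma_qpp = -14.285249, Gamma_qpq = 0.400664, Gamma_qqq = -0.009584; k2 = (0.126657, 1.149084, 0.058735, 0.125193)
  k3: at (p, q) = (0.018799, 1.170825), (dp/dtau, dq/dtau) = (0.128144, 1.147989); Gamma_ppp = 1.098362, Gamma_ppq = 0.010286, Gamma_pqq = -0.060342, Gamma_qpp = -14.290664, Gamma_qpq = 0.402432, Gamma_qqq = -0.009665; k3 = (0.128144, 1.147989, 0.058462, 0.129002)
  k4: at (p, q) = (0.025281, 1.228169), (dp/dtau, dq/dtau) = (0.131054, 1.154630); Gamma_ppp = 0.913410, Gamma_ppq = 0.021090, Gamma_pqq = -0.085006, Gamma_qpp = -15.082712, Gamma_qpq = 0.591252, Gamma_qqq = -0.019939; k4 = (0.131054, 1.154630, 0.091257, 0.106694)
  Y <- Y + (h/6)(k1 + 2k2 + 2k3 + k4): p = 0.0252, q = 1.2282, dp/dtau = 0.1311, dq/dtau = 1.1544
step 3:
  k1: at (p, q) = (0.025231, 1.228212), (dp/dtau, dq/dtau) = (0.131118, 1.154432); Gamma_ppp = 0.914507, Gamma_ppq = 0.021012, Gamma_pqq = -0.084852, Gamma_qpp = -15.082631, Gamma_qpq = 0.590161, Gamma_qqq = -0.019865; k1 = (0.131118, 1.154432, 0.091000, 0.107113)
  k2: at (p, q) = (0.031787, 1.285934), (dp/dtau, dq/dtau) = (0.135668, 1.159788); Gamma_ppp = 0.700995, Gamma_ppq = 0.037614, Gamma_pqq = -0.112147, Gamma_qpp = -15.889008, Gamma_qpq = 0.809456, Gamma_qqq = -0.035751; k2 = (0.135668, 1.159788, 0.126111, 0.085810)
  k3: at (p, q) = (0.032014, 1.286202), (dp/dtau, dq/dtau) = (0.137424, 1.158723); Gamma_ppp = 0.695127, Gamma_ppq = 0.038153, Gamma_pqq = -0.112927, Gamma_qpp = -15.895254, Gamma_qpq = 0.815365, Gamma_qqq = -0.036264; k3 = (0.137424, 1.158723, 0.126342, 0.089205)
  k4: at (p, q) = (0.038973, 1.344085), (dp/dtau, dq/dtau) = (0.143752, 1.163353); Gamma_ppp = 0.442004, Gamma_ppq = 0.063367, Gamma_pqq = -0.144401, Gamma_qpp = -16.716131, Gamma_qpq = 1.076267, Gamma_qqq = -0.060510; k4 = (0.143752, 1.163353, 0.165103, 0.067350)
  Y <- Y + (h/6)(k1 + 2k2 + 2k3 + k4): p = 0.0389, q = 1.3441, dp/dtau = 0.1438, dq/dtau = 1.1632
step 4:
  k1: at (p, q) = (0.038915, 1.344126), (dp/dtau, dq/dtau) = (0.143802, 1.163174); Gamma_ppp = 0.443465, Gamma_ppq = 0.063194, Gamma_pqq = -0.144207, Gamma_qpp = -16.715913, Gamma_qpq = 1.074804, Gamma_qqq = -0.060345; k1 = (0.143802, 1.163174, 0.164798, 0.067756)
  k2: at (p, q) = (0.046105, 1.402284), (dp/dtau, dq/dtau) = (0.152042, 1.166562); Gamma_ppp = 0.152159, Gamma_ppq = 0.098884, Gamma_pqq = -0.179902, Gamma_qpp = -17.548782, Gamma_qpq = 1.375925, Gamma_qqq = -0.094815; k2 = (0.152042, 1.166562, 0.206227, 0.046615)
  k3: at (p, q) = (0.046517, 1.402454), (dp/dtau, dq/dtau) = (0.154113, 1.165505); Gamma_ppp = 0.140315, Gamma_ppq = 0.100579, Gamma_pqq = -0.181435, Gamma_qpp = -17.556174, Gamma_qpq = 1.387874, Gamma_qqq = -0.096442; k3 = (0.154113, 1.165505, 0.206997, 0.049403)
  k4: at (p, q) = (0.054326, 1.460676), (dp/dtau, dq/dtau) = (0.164501, 1.168114); Gamma_ppp = -0.204038, Gamma_ppq = 0.151929, Gamma_pqq = -0.223753, Gamma_qpp = -18.400883, Gamma_qpq = 1.744195, Gamma_qqq = -0.146211; k4 = (0.164501, 1.168114, 0.252442, 0.027128)
  Y <- Y + (h/6)(k1 + 2k2 + 2k3 + k4): p = 0.0543, q = 1.4607, dp/dtau = 0.1645, dq/dtau = 1.1680


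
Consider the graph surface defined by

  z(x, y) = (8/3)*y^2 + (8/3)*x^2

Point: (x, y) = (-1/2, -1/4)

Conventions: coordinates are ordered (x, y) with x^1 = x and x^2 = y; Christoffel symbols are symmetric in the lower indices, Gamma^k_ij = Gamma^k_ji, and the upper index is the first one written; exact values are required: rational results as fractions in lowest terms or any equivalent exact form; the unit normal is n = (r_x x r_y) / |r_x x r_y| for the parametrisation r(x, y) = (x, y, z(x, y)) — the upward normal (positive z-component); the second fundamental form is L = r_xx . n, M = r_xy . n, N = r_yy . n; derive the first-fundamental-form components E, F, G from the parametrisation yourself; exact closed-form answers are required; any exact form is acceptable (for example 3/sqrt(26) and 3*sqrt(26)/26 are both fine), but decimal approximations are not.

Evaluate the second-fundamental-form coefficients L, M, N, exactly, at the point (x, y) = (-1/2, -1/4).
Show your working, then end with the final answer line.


z_x = -8/3, z_y = -4/3, z_xx = 16/3, z_xy = 0, z_yy = 16/3
E = 73/9, F = 32/9, G = 25/9; answer radicand W^2 = 89/9
unnormalised second-form numerators: l = 16/3, m = 0, n = 16/3; L = l/sqrt(89/9), and similarly M = m/sqrt(W^2), N = n/sqrt(W^2)

Answer: L = 16*sqrt(89)/89, M = 0, N = 16*sqrt(89)/89


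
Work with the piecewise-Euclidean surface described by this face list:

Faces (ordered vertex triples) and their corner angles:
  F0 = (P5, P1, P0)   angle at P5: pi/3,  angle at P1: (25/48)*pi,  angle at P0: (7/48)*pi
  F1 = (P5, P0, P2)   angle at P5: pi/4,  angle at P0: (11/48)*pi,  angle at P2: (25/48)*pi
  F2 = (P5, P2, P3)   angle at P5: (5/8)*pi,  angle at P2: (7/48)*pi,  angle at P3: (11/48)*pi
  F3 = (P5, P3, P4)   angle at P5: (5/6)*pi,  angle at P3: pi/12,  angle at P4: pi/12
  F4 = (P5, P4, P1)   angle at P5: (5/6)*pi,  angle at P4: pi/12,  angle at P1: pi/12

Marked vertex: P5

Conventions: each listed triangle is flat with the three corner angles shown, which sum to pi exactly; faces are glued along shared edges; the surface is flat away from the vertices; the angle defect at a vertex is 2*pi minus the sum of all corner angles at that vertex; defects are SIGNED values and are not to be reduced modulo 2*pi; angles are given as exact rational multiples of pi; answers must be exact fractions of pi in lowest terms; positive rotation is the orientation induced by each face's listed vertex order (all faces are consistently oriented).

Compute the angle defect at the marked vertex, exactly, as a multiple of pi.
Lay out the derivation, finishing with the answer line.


Sum of corner angles at P5: (23/8)*pi
defect = 2*pi - (23/8)*pi

Answer: defect(P5) = (-7/8)*pi
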